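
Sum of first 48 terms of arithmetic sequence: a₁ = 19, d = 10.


aₙ = 19 + (48-1)×10 = 489
Sₙ = n(a₁+aₙ)/2 = 48×(19+489)/2
= 48×508/2 = 12192

S_48 = 12192


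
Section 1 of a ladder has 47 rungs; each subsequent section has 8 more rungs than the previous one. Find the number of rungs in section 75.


aₙ = a₁ + (n-1)d
= 47 + (75-1)×8
= 47 + 592
= 639

a_75 = 639


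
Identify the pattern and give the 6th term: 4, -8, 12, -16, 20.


Pattern: alternating sign, magnitude arithmetic (d=4)
Terms: 4, -8, 12, -16, 20
Next term = -24

Next term = -24


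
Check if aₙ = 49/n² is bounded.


a₁ = 49, a₂ = 49/4, a₃ = 49/9, ...
0 < aₙ ≤ 49 for all n ≥ 1
The sequence IS bounded

Bounded (0 < aₙ ≤ 49)


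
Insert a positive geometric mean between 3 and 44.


GM = √(3×44) = √132 = 11.4891

GM = 11.4891


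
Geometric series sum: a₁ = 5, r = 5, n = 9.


Sₙ = 5×(5^9 - 1)/(5 - 1)
= 5×(1953125 - 1)/4
= 5×1953124/4
= 2441405

S_9 = 2441405


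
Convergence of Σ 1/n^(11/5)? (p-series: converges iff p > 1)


p-series test: Σ c/n^p converges if p > 1, diverges if p ≤ 1 (constant c > 0 doesn't affect convergence).
p = 11/5
11/5 > 1 → CONVERGES

Converges (p = 11/5 > 1)


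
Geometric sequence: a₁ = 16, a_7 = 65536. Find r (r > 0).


r^(n-1) = aₙ/a₁
r^6 = 65536/16 = 4096
r = 4096^(1/6)
= ±4; taking r > 0 gives r = 4

r = 4


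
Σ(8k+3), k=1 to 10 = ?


Σ(8k+3) = 8·Σk + 3·n
= 8·55 + 3·10
= 440 + 30 = 470

Σ = 470


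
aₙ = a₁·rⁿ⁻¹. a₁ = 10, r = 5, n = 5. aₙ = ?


aₙ = a₁·r^(n-1)
= 10×5^4
= 10×625
= 6250

a_5 = 6250


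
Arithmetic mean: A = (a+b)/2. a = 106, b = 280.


AM = (106 + 280)/2 = 386/2 = 193

AM = 193


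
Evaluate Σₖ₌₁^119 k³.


n(n+1)/2 = 119×120/2 = 7140
Σk³ = 7140² = 50979600

Σk³ = 50979600


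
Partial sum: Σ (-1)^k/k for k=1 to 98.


S = -1 + 1/2 - 1/3 + 1/4 - 1/5 + 1/6 - 1/7 + 1/8 ± ...
= -0.6881
(Full series converges to -ln(2) ≈ -0.6931)

S_98 = -0.6881


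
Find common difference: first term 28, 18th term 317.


d = (aₙ - a₁)/(n-1)
= (317 - 28)/(18-1)
= 289/17 = 17

d = 17


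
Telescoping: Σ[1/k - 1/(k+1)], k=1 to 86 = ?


Telescoping: adjacent terms cancel.
= 1/1 - 1/87
= 1 - 1/87 = 86/87

Sum = 86/87


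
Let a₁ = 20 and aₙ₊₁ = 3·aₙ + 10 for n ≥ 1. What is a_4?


Computing step by step:
a_1 = 20
a_2 = 70
a_3 = 220
a_4 = 670


a_4 = 670


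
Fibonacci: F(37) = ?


Fibonacci sequence: 1, 1, 2, 3, 5, 8, 13, 21, 34, 55, 89, ...
F(37) = 24157817

F(37) = 24157817


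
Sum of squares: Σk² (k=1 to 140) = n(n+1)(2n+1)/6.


n = 140
n(n+1)(2n+1)/6 = 140×141×281/6
= 5546940/6 = 924490

Σk² = 924490


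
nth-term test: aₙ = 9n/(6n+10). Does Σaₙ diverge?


lim(n→∞) 9n/(6n+10) = 9/6 = 3/2  (divide numerator and denominator by n)
lim aₙ = 3/2 ≠ 0 → series DIVERGES

Diverges (lim aₙ = 3/2 ≠ 0)


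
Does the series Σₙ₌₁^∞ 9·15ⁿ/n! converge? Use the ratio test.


aₙ = 9·15^n/n!
a_{n+1}/aₙ = 15^(n+1)/(n+1)! × n!/15^n  (constant 9 cancels)
= 15/(n+1)
L = lim(n→∞) 15/(n+1) = 0
L < 1 → series CONVERGES

Converges (ratio test: L = 0 < 1)


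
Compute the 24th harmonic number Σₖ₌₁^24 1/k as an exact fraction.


H_24 = 1/1 + 1/2 + 1/3 + ... + 1/24
= 1347822955/356948592
≈ 3.776

H_24 = 1347822955/356948592 ≈ 3.776


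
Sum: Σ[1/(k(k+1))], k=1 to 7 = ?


1/(k(k+1)) = 1/k - 1/(k+1) (partial fractions)
Telescoping: Σ = 1 - 1/8 = 7/8

Sum = 7/8


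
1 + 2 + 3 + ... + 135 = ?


n(n+1)/2 = 135×136/2 = 18360/2 = 9180

Σk = 9180


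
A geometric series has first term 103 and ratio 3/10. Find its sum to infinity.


S∞ = a₁/(1-r) = 103/(1 - 3/10)
= 103/(7/10)
= 1030/7

S∞ = 1030/7


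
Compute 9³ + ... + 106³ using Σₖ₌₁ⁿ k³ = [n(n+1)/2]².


Σₖ₌9^106 k³ = [106·107/2]² − [8·9/2]²
= 32160241 − 1296 = 32158945

Σk³ = 32158945


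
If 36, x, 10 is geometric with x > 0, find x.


GM = √(36×10) = √360 = 18.9737

GM = 18.9737


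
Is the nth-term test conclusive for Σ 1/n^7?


lim(n→∞) 1/n^7 = 0
lim aₙ = 0 → nth-term test is INCONCLUSIVE
(Need other tests; this is actually a convergent p-series with p=7 > 1)

Inconclusive (lim aₙ = 0; need another test)


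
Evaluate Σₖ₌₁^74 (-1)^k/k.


S = -1 + 1/2 - 1/3 + 1/4 - 1/5 + 1/6 - 1/7 + 1/8 ± ...
= -0.6864
(Full series converges to -ln(2) ≈ -0.6931)

S_74 = -0.6864


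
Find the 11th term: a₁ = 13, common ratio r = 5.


aₙ = a₁·r^(n-1)
= 13×5^10
= 13×9765625
= 126953125

a_11 = 126953125


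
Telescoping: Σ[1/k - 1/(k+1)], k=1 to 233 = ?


Telescoping: adjacent terms cancel.
= 1/1 - 1/234
= 1 - 1/234 = 233/234

Sum = 233/234


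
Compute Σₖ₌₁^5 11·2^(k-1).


Sₙ = 11×(2^5 - 1)/(2 - 1)
= 11×(32 - 1)/1
= 11×31/1
= 341

S_5 = 341


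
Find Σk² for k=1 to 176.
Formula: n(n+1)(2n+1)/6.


n = 176
n(n+1)(2n+1)/6 = 176×177×353/6
= 10996656/6 = 1832776

Σk² = 1832776


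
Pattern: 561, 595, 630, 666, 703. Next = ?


Pattern: triangular numbers: n(n+1)/2
Terms: 561, 595, 630, 666, 703
Next term = 741

Next term = 741


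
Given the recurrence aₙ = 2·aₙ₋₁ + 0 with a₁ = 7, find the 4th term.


Computing step by step:
a_1 = 7
a_2 = 14
a_3 = 28
a_4 = 56


a_4 = 56


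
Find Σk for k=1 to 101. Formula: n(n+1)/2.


n(n+1)/2 = 101×102/2 = 10302/2 = 5151

Σk = 5151


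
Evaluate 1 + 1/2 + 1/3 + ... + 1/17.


H_17 = 1/1 + 1/2 + 1/3 + ... + 1/17
= 42142223/12252240
≈ 3.4396

H_17 = 42142223/12252240 ≈ 3.4396


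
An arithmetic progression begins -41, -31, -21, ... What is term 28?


aₙ = a₁ + (n-1)d
= -41 + (28-1)×10
= -41 + 270
= 229

a_28 = 229


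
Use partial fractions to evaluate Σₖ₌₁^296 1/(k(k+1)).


1/(k(k+1)) = 1/k - 1/(k+1) (partial fractions)
Telescoping: Σ = 1 - 1/297 = 296/297

Sum = 296/297


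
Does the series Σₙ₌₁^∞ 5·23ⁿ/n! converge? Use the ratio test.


aₙ = 5·23^n/n!
a_{n+1}/aₙ = 23^(n+1)/(n+1)! × n!/23^n  (constant 5 cancels)
= 23/(n+1)
L = lim(n→∞) 23/(n+1) = 0
L < 1 → series CONVERGES

Converges (ratio test: L = 0 < 1)


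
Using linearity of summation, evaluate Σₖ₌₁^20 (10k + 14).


Σ(10k+14) = 10·Σk + 14·n
= 10·210 + 14·20
= 2100 + 280 = 2380

Σ = 2380


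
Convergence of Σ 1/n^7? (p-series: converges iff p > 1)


p-series test: Σ c/n^p converges if p > 1, diverges if p ≤ 1 (constant c > 0 doesn't affect convergence).
p = 7
7 > 1 → CONVERGES

Converges (p = 7 > 1)


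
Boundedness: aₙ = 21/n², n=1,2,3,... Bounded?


a₁ = 21, a₂ = 21/4, a₃ = 21/9, ...
0 < aₙ ≤ 21 for all n ≥ 1
The sequence IS bounded

Bounded (0 < aₙ ≤ 21)


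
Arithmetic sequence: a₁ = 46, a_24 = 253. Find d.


d = (aₙ - a₁)/(n-1)
= (253 - 46)/(24-1)
= 207/23 = 9

d = 9


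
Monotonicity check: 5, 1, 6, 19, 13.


Differences: -4, 5, 13, -6
Difference at position 2 is +5 (> 0) but position 1 is -4 (< 0) — sequence both rises and falls
→ NOT monotonic

Not monotonic


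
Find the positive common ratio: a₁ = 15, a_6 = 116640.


r^(n-1) = aₙ/a₁
r^5 = 116640/15 = 7776
r = 7776^(1/5)
= 6

r = 6


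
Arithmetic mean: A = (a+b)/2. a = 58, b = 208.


AM = (58 + 208)/2 = 266/2 = 133

AM = 133


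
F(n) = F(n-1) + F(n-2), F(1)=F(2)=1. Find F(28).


Fibonacci sequence: 1, 1, 2, 3, 5, 8, 13, 21, 34, 55, 89, ...
F(28) = 317811

F(28) = 317811


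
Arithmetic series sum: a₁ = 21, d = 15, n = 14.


aₙ = 21 + (14-1)×15 = 216
Sₙ = n(a₁+aₙ)/2 = 14×(21+216)/2
= 14×237/2 = 1659

S_14 = 1659


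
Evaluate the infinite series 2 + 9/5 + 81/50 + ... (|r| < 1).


S∞ = a₁/(1-r) = 2/(1 - 9/10)
= 2/(1/10)
= 20

S∞ = 20


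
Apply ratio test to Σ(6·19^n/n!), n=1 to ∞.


aₙ = 6·19^n/n!
a_{n+1}/aₙ = 19^(n+1)/(n+1)! × n!/19^n  (constant 6 cancels)
= 19/(n+1)
L = lim(n→∞) 19/(n+1) = 0
L < 1 → series CONVERGES

Converges (ratio test: L = 0 < 1)


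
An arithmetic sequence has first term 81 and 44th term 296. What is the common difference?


d = (aₙ - a₁)/(n-1)
= (296 - 81)/(44-1)
= 215/43 = 5

d = 5


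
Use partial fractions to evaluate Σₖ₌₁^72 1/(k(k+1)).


1/(k(k+1)) = 1/k - 1/(k+1) (partial fractions)
Telescoping: Σ = 1 - 1/73 = 72/73

Sum = 72/73


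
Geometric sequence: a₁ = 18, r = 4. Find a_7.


aₙ = a₁·r^(n-1)
= 18×4^6
= 18×4096
= 73728

a_7 = 73728


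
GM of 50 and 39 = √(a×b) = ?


GM = √(50×39) = √1950 = 44.1588

GM = 44.1588


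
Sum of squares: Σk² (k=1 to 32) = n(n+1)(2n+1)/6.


n = 32
n(n+1)(2n+1)/6 = 32×33×65/6
= 68640/6 = 11440

Σk² = 11440


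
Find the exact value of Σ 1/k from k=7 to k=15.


Σₖ₌7^15 1/k = 1/7 + 1/8 + 1/9 + 1/10 + 1/11 + 1/12 + 1/13 + 1/14 + 1/15
= 62575/72072
≈ 0.8682

Sum = 62575/72072 ≈ 0.8682


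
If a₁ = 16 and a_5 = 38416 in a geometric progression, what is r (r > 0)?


r^(n-1) = aₙ/a₁
r^4 = 38416/16 = 2401
r = 2401^(1/4)
= ±7; taking r > 0 gives r = 7

r = 7


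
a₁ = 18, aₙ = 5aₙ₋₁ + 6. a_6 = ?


Computing step by step:
a_1 = 18
a_2 = 96
a_3 = 486
a_4 = 2436
a_5 = 12186
a_6 = 60936


a_6 = 60936


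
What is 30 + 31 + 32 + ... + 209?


Σₖ₌30^209 k = Σₖ₌₁^209 k − Σₖ₌₁^29 k
= 209·210/2 − 29·30/2
= 21945 − 435 = 21510

Σk = 21510


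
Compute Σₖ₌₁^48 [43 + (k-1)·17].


aₙ = 43 + (48-1)×17 = 842
Sₙ = n(a₁+aₙ)/2 = 48×(43+842)/2
= 48×885/2 = 21240

S_48 = 21240


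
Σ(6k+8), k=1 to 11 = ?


Σ(6k+8) = 6·Σk + 8·n
= 6·66 + 8·11
= 396 + 88 = 484

Σ = 484


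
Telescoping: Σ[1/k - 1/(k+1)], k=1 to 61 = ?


Telescoping: adjacent terms cancel.
= 1/1 - 1/62
= 1 - 1/62 = 61/62

Sum = 61/62


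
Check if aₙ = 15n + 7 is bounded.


aₙ = 15n + 7 → as n→∞, aₙ→∞
No finite upper bound exists
The sequence is UNBOUNDED

Unbounded (aₙ → ∞ as n → ∞)


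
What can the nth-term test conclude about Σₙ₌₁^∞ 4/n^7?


lim(n→∞) 4/n^7 = 0
lim aₙ = 0 → nth-term test is INCONCLUSIVE
(Need other tests; this is actually a convergent p-series with p=7 > 1)

Inconclusive (lim aₙ = 0; need another test)


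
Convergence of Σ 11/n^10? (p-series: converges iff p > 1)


p-series test: Σ c/n^p converges if p > 1, diverges if p ≤ 1 (constant c > 0 doesn't affect convergence).
p = 10
10 > 1 → CONVERGES

Converges (p = 10 > 1)


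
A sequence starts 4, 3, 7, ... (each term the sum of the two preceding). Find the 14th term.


Computing iteratively: 4, 3, 7, 10, 17, 27, 44, 71, 115, 186, 301, 487, ...
a_14 = 1275

a_14 = 1275


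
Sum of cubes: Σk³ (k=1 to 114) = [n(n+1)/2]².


n(n+1)/2 = 114×115/2 = 6555
Σk³ = 6555² = 42968025

Σk³ = 42968025


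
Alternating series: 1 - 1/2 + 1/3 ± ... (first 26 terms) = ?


S = 1 - 1/2 + 1/3 - 1/4 + 1/5 - 1/6 + 1/7 - 1/8 ± ...
= 0.6743
(Full series converges to +ln(2) ≈ +0.6931)

S_26 = 0.6743


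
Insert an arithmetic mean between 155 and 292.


AM = (155 + 292)/2 = 447/2 = 223.5

AM = 223.5


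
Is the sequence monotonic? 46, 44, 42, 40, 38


Differences: -2, -2, -2, -2
All differences < 0 → strictly DECREASING

Monotonically decreasing


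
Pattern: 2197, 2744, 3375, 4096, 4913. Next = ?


Pattern: perfect cubes: n³
Terms: 2197, 2744, 3375, 4096, 4913
Next term = 5832

Next term = 5832


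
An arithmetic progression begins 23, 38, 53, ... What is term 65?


aₙ = a₁ + (n-1)d
= 23 + (65-1)×15
= 23 + 960
= 983

a_65 = 983


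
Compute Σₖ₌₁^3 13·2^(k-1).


Sₙ = 13×(2^3 - 1)/(2 - 1)
= 13×(8 - 1)/1
= 13×7/1
= 91

S_3 = 91


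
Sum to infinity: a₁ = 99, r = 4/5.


S∞ = a₁/(1-r) = 99/(1 - 4/5)
= 99/(1/5)
= 495

S∞ = 495


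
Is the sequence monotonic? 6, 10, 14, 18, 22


Differences: 4, 4, 4, 4
All differences > 0 → strictly INCREASING

Monotonically increasing


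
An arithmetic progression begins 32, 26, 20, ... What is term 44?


aₙ = a₁ + (n-1)d
= 32 + (44-1)×-6
= 32 - 258
= -226

a_44 = -226


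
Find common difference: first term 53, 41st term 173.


d = (aₙ - a₁)/(n-1)
= (173 - 53)/(41-1)
= 120/40 = 3

d = 3


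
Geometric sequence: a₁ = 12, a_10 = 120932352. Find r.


r^(n-1) = aₙ/a₁
r^9 = 120932352/12 = 10077696
r = 10077696^(1/9)
= 6

r = 6


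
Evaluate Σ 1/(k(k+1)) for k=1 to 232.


1/(k(k+1)) = 1/k - 1/(k+1) (partial fractions)
Telescoping: Σ = 1 - 1/233 = 232/233

Sum = 232/233


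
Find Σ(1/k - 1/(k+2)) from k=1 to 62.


Telescoping with gap 2: two head and two tail terms survive.
= (1 + 1/2) - (1/63 + 1/64)
= 3/2 - 1/63 - 1/64 = 5921/4032

Sum = 5921/4032


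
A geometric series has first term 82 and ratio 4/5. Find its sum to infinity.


S∞ = a₁/(1-r) = 82/(1 - 4/5)
= 82/(1/5)
= 410

S∞ = 410


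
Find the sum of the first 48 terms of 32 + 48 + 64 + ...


aₙ = 32 + (48-1)×16 = 784
Sₙ = n(a₁+aₙ)/2 = 48×(32+784)/2
= 48×816/2 = 19584

S_48 = 19584


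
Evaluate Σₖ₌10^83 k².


Σₖ₌10^83 k² = Σₖ₌₁^83 k² − Σₖ₌₁^9 k²
= 83·84·167/6 − 9·10·19/6
= 194054 − 285 = 193769

Σk² = 193769


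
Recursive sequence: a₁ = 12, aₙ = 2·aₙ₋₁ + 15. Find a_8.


Computing step by step:
a_1 = 12
a_2 = 39
a_3 = 93
a_4 = 201
a_5 = 417
a_6 = 849
a_7 = 1713
a_8 = 3441


a_8 = 3441


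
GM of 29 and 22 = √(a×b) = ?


GM = √(29×22) = √638 = 25.2587

GM = 25.2587


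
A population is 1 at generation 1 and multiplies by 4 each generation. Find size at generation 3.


aₙ = a₁·r^(n-1)
= 1×4^2
= 1×16
= 16

a_3 = 16


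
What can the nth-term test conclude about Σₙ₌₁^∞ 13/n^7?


lim(n→∞) 13/n^7 = 0
lim aₙ = 0 → nth-term test is INCONCLUSIVE
(Need other tests; this is actually a convergent p-series with p=7 > 1)

Inconclusive (lim aₙ = 0; need another test)


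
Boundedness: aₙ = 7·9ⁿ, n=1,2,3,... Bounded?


aₙ = 7·9ⁿ → as n→∞, aₙ→∞ (since base 9 > 1)
No finite upper bound exists
The sequence is UNBOUNDED

Unbounded (aₙ → ∞ as n → ∞)


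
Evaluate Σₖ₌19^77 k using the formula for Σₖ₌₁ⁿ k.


Σₖ₌19^77 k = Σₖ₌₁^77 k − Σₖ₌₁^18 k
= 77·78/2 − 18·19/2
= 3003 − 171 = 2832

Σk = 2832


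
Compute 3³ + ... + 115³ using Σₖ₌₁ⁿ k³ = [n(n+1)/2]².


Σₖ₌3^115 k³ = [115·116/2]² − [2·3/2]²
= 44488900 − 9 = 44488891

Σk³ = 44488891


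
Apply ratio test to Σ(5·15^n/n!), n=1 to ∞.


aₙ = 5·15^n/n!
a_{n+1}/aₙ = 15^(n+1)/(n+1)! × n!/15^n  (constant 5 cancels)
= 15/(n+1)
L = lim(n→∞) 15/(n+1) = 0
L < 1 → series CONVERGES

Converges (ratio test: L = 0 < 1)


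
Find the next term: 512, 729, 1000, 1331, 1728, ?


Pattern: perfect cubes: n³
Terms: 512, 729, 1000, 1331, 1728
Next term = 2197

Next term = 2197


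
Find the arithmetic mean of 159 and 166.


AM = (159 + 166)/2 = 325/2 = 162.5

AM = 162.5


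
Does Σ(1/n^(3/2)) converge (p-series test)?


p-series test: Σ c/n^p converges if p > 1, diverges if p ≤ 1 (constant c > 0 doesn't affect convergence).
p = 3/2
3/2 > 1 → CONVERGES

Converges (p = 3/2 > 1)


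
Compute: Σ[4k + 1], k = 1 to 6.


Σ(4k+1) = 4·Σk + 1·n
= 4·21 + 1·6
= 84 + 6 = 90

Σ = 90


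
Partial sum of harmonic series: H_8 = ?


H_8 = 1/1 + 1/2 + 1/3 + 1/4 + 1/5 + 1/6 + 1/7 + 1/8
= 761/280
≈ 2.7179

H_8 = 761/280 ≈ 2.7179


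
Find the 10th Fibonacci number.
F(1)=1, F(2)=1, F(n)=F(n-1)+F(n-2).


Fibonacci sequence: 1, 1, 2, 3, 5, 8, 13, 21, 34, 55
F(10) = 55

F(10) = 55


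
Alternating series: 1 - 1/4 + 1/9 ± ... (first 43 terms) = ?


S = 1 - 1/4 + 1/9 - 1/16 + 1/25 - 1/36 + 1/49 - 1/64 ± ...
= 0.8227
(Full series converges to +π²/12 ≈ +0.8225)

S_43 = 0.8227


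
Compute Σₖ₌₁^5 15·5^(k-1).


Sₙ = 15×(5^5 - 1)/(5 - 1)
= 15×(3125 - 1)/4
= 15×3124/4
= 11715

S_5 = 11715


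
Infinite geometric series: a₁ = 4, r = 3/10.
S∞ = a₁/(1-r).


S∞ = a₁/(1-r) = 4/(1 - 3/10)
= 4/(7/10)
= 40/7

S∞ = 40/7


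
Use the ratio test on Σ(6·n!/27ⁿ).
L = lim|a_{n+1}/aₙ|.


aₙ = 6·n!/27^n
a_{n+1}/aₙ = (n+1)!/27^(n+1) × 27^n/n!  (constant 6 cancels)
= (n+1)/27
L = lim(n→∞) (n+1)/27 = ∞
L > 1 → series DIVERGES

Diverges (ratio test: L = ∞ > 1)


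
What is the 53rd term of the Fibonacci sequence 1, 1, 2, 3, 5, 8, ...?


Fibonacci sequence: 1, 1, 2, 3, 5, 8, 13, 21, 34, 55, 89, ...
F(53) = 53316291173

F(53) = 53316291173


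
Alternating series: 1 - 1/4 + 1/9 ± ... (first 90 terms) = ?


S = 1 - 1/4 + 1/9 - 1/16 + 1/25 - 1/36 + 1/49 - 1/64 ± ...
= 0.8224
(Full series converges to +π²/12 ≈ +0.8225)

S_90 = 0.8224


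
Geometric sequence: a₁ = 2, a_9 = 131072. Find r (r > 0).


r^(n-1) = aₙ/a₁
r^8 = 131072/2 = 65536
r = 65536^(1/8)
= ±4; taking r > 0 gives r = 4

r = 4


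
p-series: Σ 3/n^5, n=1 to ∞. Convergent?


p-series test: Σ c/n^p converges if p > 1, diverges if p ≤ 1 (constant c > 0 doesn't affect convergence).
p = 5
5 > 1 → CONVERGES

Converges (p = 5 > 1)


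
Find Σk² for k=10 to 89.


Σₖ₌10^89 k² = Σₖ₌₁^89 k² − Σₖ₌₁^9 k²
= 89·90·179/6 − 9·10·19/6
= 238965 − 285 = 238680

Σk² = 238680


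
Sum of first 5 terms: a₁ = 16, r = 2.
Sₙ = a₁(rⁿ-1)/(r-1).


Sₙ = 16×(2^5 - 1)/(2 - 1)
= 16×(32 - 1)/1
= 16×31/1
= 496

S_5 = 496


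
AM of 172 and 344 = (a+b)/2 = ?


AM = (172 + 344)/2 = 516/2 = 258

AM = 258


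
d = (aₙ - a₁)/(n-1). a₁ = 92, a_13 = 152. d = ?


d = (aₙ - a₁)/(n-1)
= (152 - 92)/(13-1)
= 60/12 = 5

d = 5


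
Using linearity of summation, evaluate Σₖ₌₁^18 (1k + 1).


Σ(1k+1) = 1·Σk + 1·n
= 1·171 + 1·18
= 171 + 18 = 189

Σ = 189


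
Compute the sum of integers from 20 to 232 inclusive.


Σₖ₌20^232 k = Σₖ₌₁^232 k − Σₖ₌₁^19 k
= 232·233/2 − 19·20/2
= 27028 − 190 = 26838

Σk = 26838


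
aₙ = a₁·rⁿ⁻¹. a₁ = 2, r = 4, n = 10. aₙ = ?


aₙ = a₁·r^(n-1)
= 2×4^9
= 2×262144
= 524288

a_10 = 524288


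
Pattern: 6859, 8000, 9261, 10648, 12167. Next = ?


Pattern: perfect cubes: n³
Terms: 6859, 8000, 9261, 10648, 12167
Next term = 13824

Next term = 13824


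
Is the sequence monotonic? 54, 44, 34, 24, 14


Differences: -10, -10, -10, -10
All differences < 0 → strictly DECREASING

Monotonically decreasing


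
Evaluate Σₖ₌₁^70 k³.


n(n+1)/2 = 70×71/2 = 2485
Σk³ = 2485² = 6175225

Σk³ = 6175225


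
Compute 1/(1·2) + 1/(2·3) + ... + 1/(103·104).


1/(k(k+1)) = 1/k - 1/(k+1) (partial fractions)
Telescoping: Σ = 1 - 1/104 = 103/104

Sum = 103/104


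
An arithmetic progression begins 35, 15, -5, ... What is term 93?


aₙ = a₁ + (n-1)d
= 35 + (93-1)×-20
= 35 - 1840
= -1805

a_93 = -1805


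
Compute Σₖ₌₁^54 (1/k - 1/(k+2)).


Telescoping with gap 2: two head and two tail terms survive.
= (1 + 1/2) - (1/55 + 1/56)
= 3/2 - 1/55 - 1/56 = 4509/3080

Sum = 4509/3080


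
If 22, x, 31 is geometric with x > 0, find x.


GM = √(22×31) = √682 = 26.1151

GM = 26.1151


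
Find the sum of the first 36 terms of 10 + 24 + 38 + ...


aₙ = 10 + (36-1)×14 = 500
Sₙ = n(a₁+aₙ)/2 = 36×(10+500)/2
= 36×510/2 = 9180

S_36 = 9180


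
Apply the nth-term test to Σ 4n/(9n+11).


lim(n→∞) 4n/(9n+11) = 4/9 = 4/9  (divide numerator and denominator by n)
lim aₙ = 4/9 ≠ 0 → series DIVERGES

Diverges (lim aₙ = 4/9 ≠ 0)


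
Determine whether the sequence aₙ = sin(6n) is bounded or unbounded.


For all n, -1 ≤ sin(6n) ≤ 1, so -1 ≤ sin(6n) ≤ 1
Lower bound: -1, Upper bound: 1
The sequence IS bounded

Bounded (-1 ≤ aₙ ≤ 1)


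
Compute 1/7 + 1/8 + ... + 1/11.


Σₖ₌7^11 1/k = 1/7 + 1/8 + 1/9 + 1/10 + 1/11
= 15797/27720
≈ 0.5699

Sum = 15797/27720 ≈ 0.5699


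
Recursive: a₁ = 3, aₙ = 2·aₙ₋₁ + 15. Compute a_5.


Computing step by step:
a_1 = 3
a_2 = 21
a_3 = 57
a_4 = 129
a_5 = 273


a_5 = 273


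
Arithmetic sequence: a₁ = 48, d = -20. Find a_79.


aₙ = a₁ + (n-1)d
= 48 + (79-1)×-20
= 48 - 1560
= -1512

a_79 = -1512


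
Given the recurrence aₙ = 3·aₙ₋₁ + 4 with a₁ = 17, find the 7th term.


Computing step by step:
a_1 = 17
a_2 = 55
a_3 = 169
a_4 = 511
a_5 = 1537
a_6 = 4615
a_7 = 13849


a_7 = 13849


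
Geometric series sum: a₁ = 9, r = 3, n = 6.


Sₙ = 9×(3^6 - 1)/(3 - 1)
= 9×(729 - 1)/2
= 9×728/2
= 3276

S_6 = 3276


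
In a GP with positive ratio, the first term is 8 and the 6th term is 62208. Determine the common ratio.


r^(n-1) = aₙ/a₁
r^5 = 62208/8 = 7776
r = 7776^(1/5)
= 6

r = 6


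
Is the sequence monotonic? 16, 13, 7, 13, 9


Differences: -3, -6, 6, -4
Difference at position 3 is +6 (> 0) but position 1 is -3 (< 0) — sequence both rises and falls
→ NOT monotonic

Not monotonic


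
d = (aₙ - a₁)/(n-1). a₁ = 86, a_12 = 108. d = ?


d = (aₙ - a₁)/(n-1)
= (108 - 86)/(12-1)
= 22/11 = 2

d = 2


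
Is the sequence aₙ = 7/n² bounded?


a₁ = 7, a₂ = 7/4, a₃ = 7/9, ...
0 < aₙ ≤ 7 for all n ≥ 1
The sequence IS bounded

Bounded (0 < aₙ ≤ 7)


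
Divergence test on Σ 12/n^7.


lim(n→∞) 12/n^7 = 0
lim aₙ = 0 → nth-term test is INCONCLUSIVE
(Need other tests; this is actually a convergent p-series with p=7 > 1)

Inconclusive (lim aₙ = 0; need another test)


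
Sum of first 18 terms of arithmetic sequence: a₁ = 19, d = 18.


aₙ = 19 + (18-1)×18 = 325
Sₙ = n(a₁+aₙ)/2 = 18×(19+325)/2
= 18×344/2 = 3096

S_18 = 3096


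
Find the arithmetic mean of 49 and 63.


AM = (49 + 63)/2 = 112/2 = 56

AM = 56


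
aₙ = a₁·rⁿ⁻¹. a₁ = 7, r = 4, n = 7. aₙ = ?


aₙ = a₁·r^(n-1)
= 7×4^6
= 7×4096
= 28672

a_7 = 28672


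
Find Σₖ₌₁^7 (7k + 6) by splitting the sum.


Σ(7k+6) = 7·Σk + 6·n
= 7·28 + 6·7
= 196 + 42 = 238

Σ = 238


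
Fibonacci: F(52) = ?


Fibonacci sequence: 1, 1, 2, 3, 5, 8, 13, 21, 34, 55, 89, ...
F(52) = 32951280099

F(52) = 32951280099


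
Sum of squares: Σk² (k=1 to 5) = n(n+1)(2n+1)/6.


n = 5
n(n+1)(2n+1)/6 = 5×6×11/6
= 330/6 = 55

Σk² = 55


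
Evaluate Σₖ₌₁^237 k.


n(n+1)/2 = 237×238/2 = 56406/2 = 28203

Σk = 28203


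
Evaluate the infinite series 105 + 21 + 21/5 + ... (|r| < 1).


S∞ = a₁/(1-r) = 105/(1 - 1/5)
= 105/(4/5)
= 525/4

S∞ = 525/4


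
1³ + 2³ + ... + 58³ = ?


n(n+1)/2 = 58×59/2 = 1711
Σk³ = 1711² = 2927521

Σk³ = 2927521


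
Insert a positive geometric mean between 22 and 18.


GM = √(22×18) = √396 = 19.8997

GM = 19.8997


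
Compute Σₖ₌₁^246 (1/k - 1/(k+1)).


Telescoping: adjacent terms cancel.
= 1/1 - 1/247
= 1 - 1/247 = 246/247

Sum = 246/247


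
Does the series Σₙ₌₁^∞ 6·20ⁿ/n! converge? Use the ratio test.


aₙ = 6·20^n/n!
a_{n+1}/aₙ = 20^(n+1)/(n+1)! × n!/20^n  (constant 6 cancels)
= 20/(n+1)
L = lim(n→∞) 20/(n+1) = 0
L < 1 → series CONVERGES

Converges (ratio test: L = 0 < 1)


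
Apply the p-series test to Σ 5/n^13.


p-series test: Σ c/n^p converges if p > 1, diverges if p ≤ 1 (constant c > 0 doesn't affect convergence).
p = 13
13 > 1 → CONVERGES

Converges (p = 13 > 1)


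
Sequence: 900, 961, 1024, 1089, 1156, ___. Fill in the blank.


Pattern: perfect squares: n²
Terms: 900, 961, 1024, 1089, 1156
Next term = 1225

Next term = 1225


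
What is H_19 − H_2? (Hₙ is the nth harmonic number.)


Σₖ₌3^19 1/k = 1/3 + 1/4 + 1/5 + ... + 1/19
= 158899519/77597520
≈ 2.0477

Sum = 158899519/77597520 ≈ 2.0477


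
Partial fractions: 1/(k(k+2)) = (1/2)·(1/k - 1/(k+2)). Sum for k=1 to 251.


1/(k(k+2)) = (1/2)·(1/k - 1/(k+2)) (partial fractions)
Telescoping: Σ = (1/2)·(1 + 1/2 - 1/252 - 1/253) = 95129/127512

Sum = 95129/127512


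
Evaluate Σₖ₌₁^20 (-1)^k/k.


S = -1 + 1/2 - 1/3 + 1/4 - 1/5 + 1/6 - 1/7 + 1/8 ± ...
= -0.6688
(Full series converges to -ln(2) ≈ -0.6931)

S_20 = -0.6688


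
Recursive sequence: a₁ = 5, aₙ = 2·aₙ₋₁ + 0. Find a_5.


Computing step by step:
a_1 = 5
a_2 = 10
a_3 = 20
a_4 = 40
a_5 = 80


a_5 = 80


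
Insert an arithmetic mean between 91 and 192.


AM = (91 + 192)/2 = 283/2 = 141.5

AM = 141.5


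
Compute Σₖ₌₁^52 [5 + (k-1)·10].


aₙ = 5 + (52-1)×10 = 515
Sₙ = n(a₁+aₙ)/2 = 52×(5+515)/2
= 52×520/2 = 13520

S_52 = 13520


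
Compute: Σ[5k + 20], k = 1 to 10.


Σ(5k+20) = 5·Σk + 20·n
= 5·55 + 20·10
= 275 + 200 = 475

Σ = 475


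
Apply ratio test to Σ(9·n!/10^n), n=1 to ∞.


aₙ = 9·n!/10^n
a_{n+1}/aₙ = (n+1)!/10^(n+1) × 10^n/n!  (constant 9 cancels)
= (n+1)/10
L = lim(n→∞) (n+1)/10 = ∞
L > 1 → series DIVERGES

Diverges (ratio test: L = ∞ > 1)


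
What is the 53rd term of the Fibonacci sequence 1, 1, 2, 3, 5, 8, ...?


Fibonacci sequence: 1, 1, 2, 3, 5, 8, 13, 21, 34, 55, 89, ...
F(53) = 53316291173

F(53) = 53316291173


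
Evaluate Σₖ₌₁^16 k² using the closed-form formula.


n = 16
n(n+1)(2n+1)/6 = 16×17×33/6
= 8976/6 = 1496

Σk² = 1496


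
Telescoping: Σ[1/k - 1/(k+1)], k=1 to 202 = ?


Telescoping: adjacent terms cancel.
= 1/1 - 1/203
= 1 - 1/203 = 202/203

Sum = 202/203


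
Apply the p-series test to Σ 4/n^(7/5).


p-series test: Σ c/n^p converges if p > 1, diverges if p ≤ 1 (constant c > 0 doesn't affect convergence).
p = 7/5
7/5 > 1 → CONVERGES

Converges (p = 7/5 > 1)


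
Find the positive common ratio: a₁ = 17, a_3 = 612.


r^(n-1) = aₙ/a₁
r^2 = 612/17 = 36
r = 36^(1/2)
= ±6; taking r > 0 gives r = 6

r = 6


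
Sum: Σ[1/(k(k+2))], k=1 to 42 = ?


1/(k(k+2)) = (1/2)·(1/k - 1/(k+2)) (partial fractions)
Telescoping: Σ = (1/2)·(1 + 1/2 - 1/43 - 1/44) = 2751/3784

Sum = 2751/3784


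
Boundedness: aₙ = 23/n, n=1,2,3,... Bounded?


a₁ = 23, a₂ = 23/2, a₃ = 23/3, ...
0 < aₙ ≤ 23 for all n ≥ 1
Lower bound: 0, Upper bound: 23
The sequence IS bounded

Bounded (0 < aₙ ≤ 23)


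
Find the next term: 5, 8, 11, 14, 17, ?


Pattern: arithmetic (d=3)
Terms: 5, 8, 11, 14, 17
Next term = 20

Next term = 20


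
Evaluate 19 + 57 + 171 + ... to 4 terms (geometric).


Sₙ = 19×(3^4 - 1)/(3 - 1)
= 19×(81 - 1)/2
= 19×80/2
= 760

S_4 = 760


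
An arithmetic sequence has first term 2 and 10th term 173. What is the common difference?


d = (aₙ - a₁)/(n-1)
= (173 - 2)/(10-1)
= 171/9 = 19

d = 19


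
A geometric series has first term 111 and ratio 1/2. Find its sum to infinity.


S∞ = a₁/(1-r) = 111/(1 - 1/2)
= 111/(1/2)
= 222

S∞ = 222


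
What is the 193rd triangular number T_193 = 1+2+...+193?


n(n+1)/2 = 193×194/2 = 37442/2 = 18721

Σk = 18721


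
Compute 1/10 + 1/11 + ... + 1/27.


Σₖ₌10^27 1/k = 1/10 + 1/11 + 1/12 + ... + 1/27
= 85332099113/80313433200
≈ 1.0625

Sum = 85332099113/80313433200 ≈ 1.0625


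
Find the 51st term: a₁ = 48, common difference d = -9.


aₙ = a₁ + (n-1)d
= 48 + (51-1)×-9
= 48 - 450
= -402

a_51 = -402


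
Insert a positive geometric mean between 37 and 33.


GM = √(37×33) = √1221 = 34.9428

GM = 34.9428


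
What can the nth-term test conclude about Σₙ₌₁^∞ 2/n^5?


lim(n→∞) 2/n^5 = 0
lim aₙ = 0 → nth-term test is INCONCLUSIVE
(Need other tests; this is actually a convergent p-series with p=5 > 1)

Inconclusive (lim aₙ = 0; need another test)


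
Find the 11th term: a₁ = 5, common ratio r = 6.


aₙ = a₁·r^(n-1)
= 5×6^10
= 5×60466176
= 302330880

a_11 = 302330880


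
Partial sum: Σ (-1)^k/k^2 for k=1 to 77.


S = -1 + 1/4 - 1/9 + 1/16 - 1/25 + 1/36 - 1/49 + 1/64 ± ...
= -0.8226
(Full series converges to -π²/12 ≈ -0.8225)

S_77 = -0.8226


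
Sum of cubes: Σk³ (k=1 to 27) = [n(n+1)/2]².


n(n+1)/2 = 27×28/2 = 378
Σk³ = 378² = 142884

Σk³ = 142884


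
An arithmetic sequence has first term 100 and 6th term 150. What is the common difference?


d = (aₙ - a₁)/(n-1)
= (150 - 100)/(6-1)
= 50/5 = 10

d = 10


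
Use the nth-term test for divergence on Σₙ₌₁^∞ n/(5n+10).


lim(n→∞) n/(5n+10) = 1/5 = 1/5  (divide numerator and denominator by n)
lim aₙ = 1/5 ≠ 0 → series DIVERGES

Diverges (lim aₙ = 1/5 ≠ 0)


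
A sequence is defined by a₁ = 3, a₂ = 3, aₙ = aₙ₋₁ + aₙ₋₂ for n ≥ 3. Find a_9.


Computing iteratively: 3, 3, 6, 9, 15, 24, 39, 63, 102
a_9 = 102

a_9 = 102


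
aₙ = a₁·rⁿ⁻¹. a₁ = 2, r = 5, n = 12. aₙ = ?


aₙ = a₁·r^(n-1)
= 2×5^11
= 2×48828125
= 97656250

a_12 = 97656250


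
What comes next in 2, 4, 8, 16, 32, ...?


Pattern: powers of 2: 2ⁿ
Terms: 2, 4, 8, 16, 32
Next term = 64

Next term = 64


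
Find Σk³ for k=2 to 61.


Σₖ₌2^61 k³ = [61·62/2]² − [1·2/2]²
= 3575881 − 1 = 3575880

Σk³ = 3575880


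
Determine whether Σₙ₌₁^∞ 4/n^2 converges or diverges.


p-series test: Σ c/n^p converges if p > 1, diverges if p ≤ 1 (constant c > 0 doesn't affect convergence).
p = 2
2 > 1 → CONVERGES

Converges (p = 2 > 1)


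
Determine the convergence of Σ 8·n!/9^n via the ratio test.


aₙ = 8·n!/9^n
a_{n+1}/aₙ = (n+1)!/9^(n+1) × 9^n/n!  (constant 8 cancels)
= (n+1)/9
L = lim(n→∞) (n+1)/9 = ∞
L > 1 → series DIVERGES

Diverges (ratio test: L = ∞ > 1)


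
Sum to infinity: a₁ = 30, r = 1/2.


S∞ = a₁/(1-r) = 30/(1 - 1/2)
= 30/(1/2)
= 60

S∞ = 60


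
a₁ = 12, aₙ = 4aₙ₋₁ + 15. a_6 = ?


Computing step by step:
a_1 = 12
a_2 = 63
a_3 = 267
a_4 = 1083
a_5 = 4347
a_6 = 17403


a_6 = 17403


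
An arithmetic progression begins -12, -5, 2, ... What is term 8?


aₙ = a₁ + (n-1)d
= -12 + (8-1)×7
= -12 + 49
= 37

a_8 = 37


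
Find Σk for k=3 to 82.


Σₖ₌3^82 k = Σₖ₌₁^82 k − Σₖ₌₁^2 k
= 82·83/2 − 2·3/2
= 3403 − 3 = 3400

Σk = 3400


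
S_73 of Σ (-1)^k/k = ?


S = -1 + 1/2 - 1/3 + 1/4 - 1/5 + 1/6 - 1/7 + 1/8 ± ...
= -0.6999
(Full series converges to -ln(2) ≈ -0.6931)

S_73 = -0.6999


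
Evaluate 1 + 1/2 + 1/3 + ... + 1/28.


H_28 = 1/1 + 1/2 + 1/3 + ... + 1/28
= 315404588903/80313433200
≈ 3.9272

H_28 = 315404588903/80313433200 ≈ 3.9272


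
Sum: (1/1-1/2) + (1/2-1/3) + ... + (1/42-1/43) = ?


Telescoping: adjacent terms cancel.
= 1/1 - 1/43
= 1 - 1/43 = 42/43

Sum = 42/43


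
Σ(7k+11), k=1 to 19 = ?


Σ(7k+11) = 7·Σk + 11·n
= 7·190 + 11·19
= 1330 + 209 = 1539

Σ = 1539


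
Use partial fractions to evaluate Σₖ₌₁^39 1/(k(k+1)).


1/(k(k+1)) = 1/k - 1/(k+1) (partial fractions)
Telescoping: Σ = 1 - 1/40 = 39/40

Sum = 39/40


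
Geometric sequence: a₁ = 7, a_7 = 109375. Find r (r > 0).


r^(n-1) = aₙ/a₁
r^6 = 109375/7 = 15625
r = 15625^(1/6)
= ±5; taking r > 0 gives r = 5

r = 5


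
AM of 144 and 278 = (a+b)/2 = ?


AM = (144 + 278)/2 = 422/2 = 211

AM = 211


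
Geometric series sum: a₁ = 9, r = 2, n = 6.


Sₙ = 9×(2^6 - 1)/(2 - 1)
= 9×(64 - 1)/1
= 9×63/1
= 567

S_6 = 567


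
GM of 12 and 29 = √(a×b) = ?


GM = √(12×29) = √348 = 18.6548

GM = 18.6548


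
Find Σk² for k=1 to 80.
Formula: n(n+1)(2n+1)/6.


n = 80
n(n+1)(2n+1)/6 = 80×81×161/6
= 1043280/6 = 173880

Σk² = 173880


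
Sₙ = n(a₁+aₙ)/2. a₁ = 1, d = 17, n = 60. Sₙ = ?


aₙ = 1 + (60-1)×17 = 1004
Sₙ = n(a₁+aₙ)/2 = 60×(1+1004)/2
= 60×1005/2 = 30150

S_60 = 30150


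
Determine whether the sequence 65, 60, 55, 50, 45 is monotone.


Differences: -5, -5, -5, -5
All differences < 0 → strictly DECREASING

Monotonically decreasing


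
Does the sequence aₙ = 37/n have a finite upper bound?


a₁ = 37, a₂ = 37/2, a₃ = 37/3, ...
0 < aₙ ≤ 37 for all n ≥ 1
Lower bound: 0, Upper bound: 37
The sequence IS bounded

Bounded (0 < aₙ ≤ 37)


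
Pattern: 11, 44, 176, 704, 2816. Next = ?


Pattern: geometric (r=4)
Terms: 11, 44, 176, 704, 2816
Next term = 11264

Next term = 11264


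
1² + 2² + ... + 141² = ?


n = 141
n(n+1)(2n+1)/6 = 141×142×283/6
= 5666226/6 = 944371

Σk² = 944371


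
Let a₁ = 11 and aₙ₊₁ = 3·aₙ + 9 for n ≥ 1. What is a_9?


Computing step by step:
a_1 = 11
a_2 = 42
a_3 = 135
a_4 = 414
a_5 = 1251
a_6 = 3762
a_7 = 11295
a_8 = 33894
a_9 = 101691


a_9 = 101691


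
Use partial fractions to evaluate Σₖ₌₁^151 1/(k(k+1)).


1/(k(k+1)) = 1/k - 1/(k+1) (partial fractions)
Telescoping: Σ = 1 - 1/152 = 151/152

Sum = 151/152


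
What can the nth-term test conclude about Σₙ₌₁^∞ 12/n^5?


lim(n→∞) 12/n^5 = 0
lim aₙ = 0 → nth-term test is INCONCLUSIVE
(Need other tests; this is actually a convergent p-series with p=5 > 1)

Inconclusive (lim aₙ = 0; need another test)


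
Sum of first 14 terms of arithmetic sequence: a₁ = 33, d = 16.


aₙ = 33 + (14-1)×16 = 241
Sₙ = n(a₁+aₙ)/2 = 14×(33+241)/2
= 14×274/2 = 1918

S_14 = 1918


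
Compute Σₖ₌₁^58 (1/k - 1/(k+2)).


Telescoping with gap 2: two head and two tail terms survive.
= (1 + 1/2) - (1/59 + 1/60)
= 3/2 - 1/59 - 1/60 = 5191/3540

Sum = 5191/3540


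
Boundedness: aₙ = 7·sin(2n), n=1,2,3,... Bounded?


For all n, -1 ≤ sin(2n) ≤ 1, so -7 ≤ 7·sin(2n) ≤ 7
Lower bound: -7, Upper bound: 7
The sequence IS bounded

Bounded (-7 ≤ aₙ ≤ 7)


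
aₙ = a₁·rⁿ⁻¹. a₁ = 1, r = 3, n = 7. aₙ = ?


aₙ = a₁·r^(n-1)
= 1×3^6
= 1×729
= 729

a_7 = 729


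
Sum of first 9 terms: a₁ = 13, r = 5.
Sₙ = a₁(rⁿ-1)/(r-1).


Sₙ = 13×(5^9 - 1)/(5 - 1)
= 13×(1953125 - 1)/4
= 13×1953124/4
= 6347653

S_9 = 6347653


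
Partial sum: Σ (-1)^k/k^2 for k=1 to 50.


S = -1 + 1/4 - 1/9 + 1/16 - 1/25 + 1/36 - 1/49 + 1/64 ± ...
= -0.8223
(Full series converges to -π²/12 ≈ -0.8225)

S_50 = -0.8223


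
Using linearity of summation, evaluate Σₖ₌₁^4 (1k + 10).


Σ(1k+10) = 1·Σk + 10·n
= 1·10 + 10·4
= 10 + 40 = 50

Σ = 50


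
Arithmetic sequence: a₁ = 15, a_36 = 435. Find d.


d = (aₙ - a₁)/(n-1)
= (435 - 15)/(36-1)
= 420/35 = 12

d = 12


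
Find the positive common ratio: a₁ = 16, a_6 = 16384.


r^(n-1) = aₙ/a₁
r^5 = 16384/16 = 1024
r = 1024^(1/5)
= 4

r = 4


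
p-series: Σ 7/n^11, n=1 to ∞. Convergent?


p-series test: Σ c/n^p converges if p > 1, diverges if p ≤ 1 (constant c > 0 doesn't affect convergence).
p = 11
11 > 1 → CONVERGES

Converges (p = 11 > 1)


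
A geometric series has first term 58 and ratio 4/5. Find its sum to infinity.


S∞ = a₁/(1-r) = 58/(1 - 4/5)
= 58/(1/5)
= 290

S∞ = 290


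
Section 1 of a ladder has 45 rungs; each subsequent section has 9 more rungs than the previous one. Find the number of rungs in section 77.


aₙ = a₁ + (n-1)d
= 45 + (77-1)×9
= 45 + 684
= 729

a_77 = 729


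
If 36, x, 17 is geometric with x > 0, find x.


GM = √(36×17) = √612 = 24.7386

GM = 24.7386


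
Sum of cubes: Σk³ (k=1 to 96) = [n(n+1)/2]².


n(n+1)/2 = 96×97/2 = 4656
Σk³ = 4656² = 21678336

Σk³ = 21678336


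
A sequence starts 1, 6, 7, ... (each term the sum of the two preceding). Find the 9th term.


Computing iteratively: 1, 6, 7, 13, 20, 33, 53, 86, 139
a_9 = 139

a_9 = 139


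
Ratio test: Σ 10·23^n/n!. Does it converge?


aₙ = 10·23^n/n!
a_{n+1}/aₙ = 23^(n+1)/(n+1)! × n!/23^n  (constant 10 cancels)
= 23/(n+1)
L = lim(n→∞) 23/(n+1) = 0
L < 1 → series CONVERGES

Converges (ratio test: L = 0 < 1)


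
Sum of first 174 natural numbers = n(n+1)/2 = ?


n(n+1)/2 = 174×175/2 = 30450/2 = 15225

Σk = 15225


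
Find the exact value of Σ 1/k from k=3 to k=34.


Σₖ₌3^34 1/k = 1/3 + 1/4 + 1/5 + ... + 1/34
= 34370802258349/13127595717600
≈ 2.6182

Sum = 34370802258349/13127595717600 ≈ 2.6182


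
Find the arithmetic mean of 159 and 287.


AM = (159 + 287)/2 = 446/2 = 223

AM = 223


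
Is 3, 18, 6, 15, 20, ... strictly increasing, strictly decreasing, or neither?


Differences: 15, -12, 9, 5
Difference at position 1 is +15 (> 0) but position 2 is -12 (< 0) — sequence both rises and falls
→ NOT monotonic

Not monotonic


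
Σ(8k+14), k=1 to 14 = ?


Σ(8k+14) = 8·Σk + 14·n
= 8·105 + 14·14
= 840 + 196 = 1036

Σ = 1036


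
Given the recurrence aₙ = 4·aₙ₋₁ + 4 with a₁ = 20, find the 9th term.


Computing step by step:
a_1 = 20
a_2 = 84
a_3 = 340
a_4 = 1364
a_5 = 5460
a_6 = 21844
a_7 = 87380
a_8 = 349524
a_9 = 1398100


a_9 = 1398100


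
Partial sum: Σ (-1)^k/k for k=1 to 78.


S = -1 + 1/2 - 1/3 + 1/4 - 1/5 + 1/6 - 1/7 + 1/8 ± ...
= -0.6868
(Full series converges to -ln(2) ≈ -0.6931)

S_78 = -0.6868


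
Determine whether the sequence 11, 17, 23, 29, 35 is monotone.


Differences: 6, 6, 6, 6
All differences > 0 → strictly INCREASING

Monotonically increasing


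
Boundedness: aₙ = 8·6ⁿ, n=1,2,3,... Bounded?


aₙ = 8·6ⁿ → as n→∞, aₙ→∞ (since base 6 > 1)
No finite upper bound exists
The sequence is UNBOUNDED

Unbounded (aₙ → ∞ as n → ∞)


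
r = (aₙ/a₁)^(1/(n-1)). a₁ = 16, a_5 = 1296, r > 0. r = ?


r^(n-1) = aₙ/a₁
r^4 = 1296/16 = 81
r = 81^(1/4)
= ±3; taking r > 0 gives r = 3

r = 3


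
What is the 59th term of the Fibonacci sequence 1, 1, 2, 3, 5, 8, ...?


Fibonacci sequence: 1, 1, 2, 3, 5, 8, 13, 21, 34, 55, 89, ...
F(59) = 956722026041

F(59) = 956722026041


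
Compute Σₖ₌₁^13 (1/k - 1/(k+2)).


Telescoping with gap 2: two head and two tail terms survive.
= (1 + 1/2) - (1/14 + 1/15)
= 3/2 - 1/14 - 1/15 = 143/105

Sum = 143/105


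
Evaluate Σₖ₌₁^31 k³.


n(n+1)/2 = 31×32/2 = 496
Σk³ = 496² = 246016

Σk³ = 246016


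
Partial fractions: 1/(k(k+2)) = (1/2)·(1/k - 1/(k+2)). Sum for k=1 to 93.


1/(k(k+2)) = (1/2)·(1/k - 1/(k+2)) (partial fractions)
Telescoping: Σ = (1/2)·(1 + 1/2 - 1/94 - 1/95) = 6603/8930

Sum = 6603/8930


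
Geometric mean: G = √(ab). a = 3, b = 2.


GM = √(3×2) = √6 = 2.4495

GM = 2.4495


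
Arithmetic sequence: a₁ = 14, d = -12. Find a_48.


aₙ = a₁ + (n-1)d
= 14 + (48-1)×-12
= 14 - 564
= -550

a_48 = -550


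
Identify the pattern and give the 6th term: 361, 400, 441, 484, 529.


Pattern: perfect squares: n²
Terms: 361, 400, 441, 484, 529
Next term = 576

Next term = 576


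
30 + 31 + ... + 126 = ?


Σₖ₌30^126 k = Σₖ₌₁^126 k − Σₖ₌₁^29 k
= 126·127/2 − 29·30/2
= 8001 − 435 = 7566

Σk = 7566


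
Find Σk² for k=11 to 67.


Σₖ₌11^67 k² = Σₖ₌₁^67 k² − Σₖ₌₁^10 k²
= 67·68·135/6 − 10·11·21/6
= 102510 − 385 = 102125

Σk² = 102125


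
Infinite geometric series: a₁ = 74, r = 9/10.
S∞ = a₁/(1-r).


S∞ = a₁/(1-r) = 74/(1 - 9/10)
= 74/(1/10)
= 740

S∞ = 740
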